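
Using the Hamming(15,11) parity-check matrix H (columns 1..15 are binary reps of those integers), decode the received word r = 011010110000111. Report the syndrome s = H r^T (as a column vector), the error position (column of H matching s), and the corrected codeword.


s = (0, 1, 1, 1)^T, error position = 7, corrected codeword c = 011010010000111

Compute s = H r^T mod 2 one row at a time:
  s_1 = 1 + 0 + 0 + 0 + 0 + 1 + 1 + 1 = 4 ≡ 0 (mod 2).
  s_2 = 0 + 1 + 0 + 1 + 0 + 1 + 1 + 1 = 5 ≡ 1 (mod 2).
  s_3 = 1 + 1 + 0 + 1 + 0 + 0 + 1 + 1 = 5 ≡ 1 (mod 2).
  s_4 = 0 + 1 + 1 + 1 + 0 + 0 + 1 + 1 = 5 ≡ 1 (mod 2).
s = (0, 1, 1, 1)^T — this equals column 7 of H (binary 0111), so error is at position 7.
Correct: flip bit 7 of r = 011010110000111 to get c = 011010010000111.


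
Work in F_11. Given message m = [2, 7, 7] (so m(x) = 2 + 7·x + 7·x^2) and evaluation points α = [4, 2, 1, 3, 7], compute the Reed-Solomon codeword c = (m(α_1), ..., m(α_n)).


c = [10, 0, 5, 9, 9]

Message polynomial: m(x) = 2 + 7·x + 7·x^2 (mod 11).
For each evaluation point α_i, compute m(α_i) mod 11:
  α_1 = 4: Horner steps 7 → 2 → 10, so m(4) = 10.
  α_2 = 2: Horner steps 7 → 10 → 0, so m(2) = 0.
  α_3 = 1: Horner steps 7 → 3 → 5, so m(1) = 5.
  α_4 = 3: Horner steps 7 → 6 → 9, so m(3) = 9.
  α_5 = 7: Horner steps 7 → 1 → 9, so m(7) = 9.
Codeword c = [10, 0, 5, 9, 9] ∈ F_11^5.


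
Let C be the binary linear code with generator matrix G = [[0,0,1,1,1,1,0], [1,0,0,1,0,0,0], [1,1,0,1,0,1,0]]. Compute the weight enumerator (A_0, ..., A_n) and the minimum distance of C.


Weight distribution: A_0 = 1, A_2 = 2, A_4 = 5. Minimum distance d = 2.

Enumerate all 2^3 = 8 messages m ∈ F_2^3.
For each, compute codeword c = mG in F_2^7, then tally its weight.
  m = 000 → c = 0000000, weight = 0.
  m = 100 → c = 0011110, weight = 4.
  m = 010 → c = 1001000, weight = 2.
  m = 110 → c = 1010110, weight = 4.
  m = 001 → c = 1101010, weight = 4.
  m = 101 → c = 1110100, weight = 4.
  m = 011 → c = 0100010, weight = 2.
  m = 111 → c = 0111100, weight = 4.
Tally weights:
  weight 0: 1 codewords.
  weight 2: 2 codewords.
  weight 4: 5 codewords.
Minimum distance d = smallest w > 0 with A_w > 0 = 2.
Sanity: Σ A_w = 8 = 2^3 = 8 ✓.


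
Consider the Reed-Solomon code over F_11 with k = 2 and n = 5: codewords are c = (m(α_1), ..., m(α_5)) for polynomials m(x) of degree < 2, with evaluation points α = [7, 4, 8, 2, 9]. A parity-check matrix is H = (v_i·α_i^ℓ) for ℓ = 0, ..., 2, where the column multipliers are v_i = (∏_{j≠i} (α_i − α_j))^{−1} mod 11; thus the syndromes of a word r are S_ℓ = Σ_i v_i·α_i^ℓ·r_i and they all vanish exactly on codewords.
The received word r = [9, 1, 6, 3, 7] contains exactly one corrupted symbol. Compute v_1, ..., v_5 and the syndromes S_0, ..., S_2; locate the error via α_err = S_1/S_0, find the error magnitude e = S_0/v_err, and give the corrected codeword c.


S = (1, 8, 9), error at position 3, error magnitude e = 9, c = [9, 1, 8, 3, 7].

Step 1: column multipliers v_i = (∏_{j≠i}(α_i − α_j))^{−1} mod 11.
  i = 1 (α = 7): (7−4)(7−8)(7−2)(7−9) = 3·(−1)·5·(−2) = 30 ≡ 8, so v_1 = 8^{−1} = 7 (mod 11).
  i = 2 (α = 4): (4−7)(4−8)(4−2)(4−9) = (−3)·(−4)·2·(−5) = −120 ≡ 1, so v_2 = 1^{−1} = 1 (mod 11).
  i = 3 (α = 8): (8−7)(8−4)(8−2)(8−9) = 1·4·6·(−1) = −24 ≡ 9, so v_3 = 9^{−1} = 5 (mod 11).
  i = 4 (α = 2): (2−7)(2−4)(2−8)(2−9) = (−5)·(−2)·(−6)·(−7) = 420 ≡ 2, so v_4 = 2^{−1} = 6 (mod 11).
  i = 5 (α = 9): (9−7)(9−4)(9−8)(9−2) = 2·5·1·7 = 70 ≡ 4, so v_5 = 4^{−1} = 3 (mod 11).
  v = [7, 1, 5, 6, 3].
Step 2: syndromes of r = [9, 1, 6, 3, 7] (all sums mod 11).
  S_0 = Σ v_i r_i = 7·9 + 1·1 + 5·6 + 6·3 + 3·7 = 133 ≡ 1.
  S_1 = Σ v_i α_i r_i = 7·7·9 + 1·4·1 + 5·8·6 + 6·2·3 + 3·9·7 = 910 ≡ 8.
  α_i^2 mod 11 = [5, 5, 9, 4, 4].
  S_2 = Σ v_i α_i^2 r_i = 7·5·9 + 1·5·1 + 5·9·6 + 6·4·3 + 3·4·7 = 746 ≡ 9.
  S = (1, 8, 9) ≠ 0, so r is not a codeword (an error is present).
Step 3: locate the error. For a single error e at position i, S_ℓ = v_i·e·α_i^ℓ, so α_err = S_1/S_0.
  S_0^{−1} = 1^{−1} = 1 (mod 11), so α_err = 8·1 = 8 ≡ 8 = α_3. Error position i = 3.
  Consistency check: S_2/S_1 = 9·7 = 63 ≡ 8 = α_err ✓ (single-error assumption holds).
Step 4: error magnitude e = S_0/v_3 = S_0·∏_{j≠3}(α_3 − α_j) = 1·9 = 9 ≡ 9 (mod 11).
Step 5: correct position 3: c_3 = r_3 − e = 6 − 9 ≡ 8 (mod 11). Hence c = [9, 1, 8, 3, 7].
  Check: interpolating c through the α_i gives m(x) = 5 + 10·x (degree < 2) with m(α_i) = c_i for every i, so c is indeed a codeword.


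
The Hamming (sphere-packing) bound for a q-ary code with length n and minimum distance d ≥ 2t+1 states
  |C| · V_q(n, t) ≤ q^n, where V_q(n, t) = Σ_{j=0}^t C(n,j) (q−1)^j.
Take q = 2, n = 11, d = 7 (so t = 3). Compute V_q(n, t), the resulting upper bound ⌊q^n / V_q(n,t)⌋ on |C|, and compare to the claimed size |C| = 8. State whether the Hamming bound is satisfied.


V_q(n, t) = 232, q^n = 2048, Hamming bound = 8, |C| = 8 ≤ bound (satisfied).

Step 1: Compute V_q(n, t) = Σ_{j=0}^3 C(n, j) (q−1)^j.
  j = 0: C(11,0)·(1)^0 = 1·1 = 1.
  j = 1: C(11,1)·(1)^1 = 11·1 = 11.
  j = 2: C(11,2)·(1)^2 = 55·1 = 55.
  j = 3: C(11,3)·(1)^3 = 165·1 = 165.
  V_q(n, t) = 1 + 11 + 55 + 165 = 232.
Step 2: q^n = 2^11 = 2048.
Step 3: Hamming bound ⌊q^n / V_q(n,t)⌋ = ⌊2048/232⌋ = 8.
Step 4: Compare |C| = 8 to 8: satisfied.
The claimed |C| lies at the Hamming bound (tight).


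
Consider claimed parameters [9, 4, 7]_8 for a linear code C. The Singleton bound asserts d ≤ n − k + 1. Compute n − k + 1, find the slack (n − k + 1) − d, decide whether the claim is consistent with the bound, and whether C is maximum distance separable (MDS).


Singleton RHS = n − k + 1 = 6, slack = -1, bound violated (no such code; not MDS).

Singleton bound: d ≤ n − k + 1.
Here n = 9, k = 4, so n − k + 1 = 6.
Given d = 7, check d ≤ 6: NO.
Slack = (n − k + 1) − d = -1.
The slack is negative: d = 7 exceeds n − k + 1 = 6 by 1, so the Singleton bound is violated and no linear [9, 4, 7]_8 code can exist. In particular it is not MDS (MDS requires d = n − k + 1 exactly).
Description: the claimed parameters are [9, 4, 7]_8; such a code would be impossible (violates the Singleton bound).


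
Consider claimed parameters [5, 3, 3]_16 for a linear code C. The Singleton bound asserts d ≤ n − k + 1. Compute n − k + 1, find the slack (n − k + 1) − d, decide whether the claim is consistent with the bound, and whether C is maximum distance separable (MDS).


Singleton RHS = n − k + 1 = 3, slack = 0, bound satisfied, MDS.

Singleton bound: d ≤ n − k + 1.
Here n = 5, k = 3, so n − k + 1 = 3.
Given d = 3, check d ≤ 3: YES.
Slack = (n − k + 1) − d = 0.
The code is MDS (slack = 0).
Description: the claimed parameters are [5, 3, 3]_16; such a code would be MDS (meets Singleton bound).


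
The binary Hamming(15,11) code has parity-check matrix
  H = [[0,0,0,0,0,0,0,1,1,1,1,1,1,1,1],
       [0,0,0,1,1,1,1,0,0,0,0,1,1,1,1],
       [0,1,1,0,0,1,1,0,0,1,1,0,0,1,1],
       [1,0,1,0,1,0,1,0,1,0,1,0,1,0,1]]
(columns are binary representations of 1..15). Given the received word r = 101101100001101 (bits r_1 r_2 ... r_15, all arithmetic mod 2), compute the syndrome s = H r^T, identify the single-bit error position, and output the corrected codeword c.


s = (1, 0, 0, 1)^T, error position = 9, corrected codeword c = 101101101001101

Compute s = H r^T mod 2 one row at a time:
  s_1 = 0 + 0 + 0 + 0 + 1 + 1 + 0 + 1 = 3 ≡ 1 (mod 2).
  s_2 = 1 + 0 + 1 + 1 + 1 + 1 + 0 + 1 = 6 ≡ 0 (mod 2).
  s_3 = 0 + 1 + 1 + 1 + 0 + 0 + 0 + 1 = 4 ≡ 0 (mod 2).
  s_4 = 1 + 1 + 0 + 1 + 0 + 0 + 1 + 1 = 5 ≡ 1 (mod 2).
s = (1, 0, 0, 1)^T — this equals column 9 of H (binary 1001), so error is at position 9.
Correct: flip bit 9 of r = 101101100001101 to get c = 101101101001101.


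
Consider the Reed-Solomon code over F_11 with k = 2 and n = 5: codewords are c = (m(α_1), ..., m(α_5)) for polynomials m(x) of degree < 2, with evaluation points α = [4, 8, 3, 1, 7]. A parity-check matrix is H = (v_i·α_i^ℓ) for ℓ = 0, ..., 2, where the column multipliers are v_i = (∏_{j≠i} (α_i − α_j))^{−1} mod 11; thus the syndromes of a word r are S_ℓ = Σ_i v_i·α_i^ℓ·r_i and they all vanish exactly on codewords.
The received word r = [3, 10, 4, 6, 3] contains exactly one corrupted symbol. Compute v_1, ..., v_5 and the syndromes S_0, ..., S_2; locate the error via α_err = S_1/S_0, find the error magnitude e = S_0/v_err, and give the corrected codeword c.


S = (5, 2, 3), error at position 5, error magnitude e = 3, c = [3, 10, 4, 6, 0].

Step 1: column multipliers v_i = (∏_{j≠i}(α_i − α_j))^{−1} mod 11.
  i = 1 (α = 4): (4−8)(4−3)(4−1)(4−7) = (−4)·1·3·(−3) = 36 ≡ 3, so v_1 = 3^{−1} = 4 (mod 11).
  i = 2 (α = 8): (8−4)(8−3)(8−1)(8−7) = 4·5·7·1 = 140 ≡ 8, so v_2 = 8^{−1} = 7 (mod 11).
  i = 3 (α = 3): (3−4)(3−8)(3−1)(3−7) = (−1)·(−5)·2·(−4) = −40 ≡ 4, so v_3 = 4^{−1} = 3 (mod 11).
  i = 4 (α = 1): (1−4)(1−8)(1−3)(1−7) = (−3)·(−7)·(−2)·(−6) = 252 ≡ 10, so v_4 = 10^{−1} = 10 (mod 11).
  i = 5 (α = 7): (7−4)(7−8)(7−3)(7−1) = 3·(−1)·4·6 = −72 ≡ 5, so v_5 = 5^{−1} = 9 (mod 11).
  v = [4, 7, 3, 10, 9].
Step 2: syndromes of r = [3, 10, 4, 6, 3] (all sums mod 11).
  S_0 = Σ v_i r_i = 4·3 + 7·10 + 3·4 + 10·6 + 9·3 = 181 ≡ 5.
  S_1 = Σ v_i α_i r_i = 4·4·3 + 7·8·10 + 3·3·4 + 10·1·6 + 9·7·3 = 893 ≡ 2.
  α_i^2 mod 11 = [5, 9, 9, 1, 5].
  S_2 = Σ v_i α_i^2 r_i = 4·5·3 + 7·9·10 + 3·9·4 + 10·1·6 + 9·5·3 = 993 ≡ 3.
  S = (5, 2, 3) ≠ 0, so r is not a codeword (an error is present).
Step 3: locate the error. For a single error e at position i, S_ℓ = v_i·e·α_i^ℓ, so α_err = S_1/S_0.
  S_0^{−1} = 5^{−1} = 9 (mod 11), so α_err = 2·9 = 18 ≡ 7 = α_5. Error position i = 5.
  Consistency check: S_2/S_1 = 3·6 = 18 ≡ 7 = α_err ✓ (single-error assumption holds).
Step 4: error magnitude e = S_0/v_5 = S_0·∏_{j≠5}(α_5 − α_j) = 5·5 = 25 ≡ 3 (mod 11).
Step 5: correct position 5: c_5 = r_5 − e = 3 − 3 ≡ 0 (mod 11). Hence c = [3, 10, 4, 6, 0].
  Check: interpolating c through the α_i gives m(x) = 7 + 10·x (degree < 2) with m(α_i) = c_i for every i, so c is indeed a codeword.


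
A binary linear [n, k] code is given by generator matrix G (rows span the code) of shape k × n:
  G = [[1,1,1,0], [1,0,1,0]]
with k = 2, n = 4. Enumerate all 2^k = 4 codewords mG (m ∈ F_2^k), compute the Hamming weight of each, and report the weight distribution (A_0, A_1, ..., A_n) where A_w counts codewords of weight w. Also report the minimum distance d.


Weight distribution: A_0 = 1, A_1 = 1, A_2 = 1, A_3 = 1. Minimum distance d = 1.

Enumerate all 2^2 = 4 messages m ∈ F_2^2.
For each, compute codeword c = mG in F_2^4, then tally its weight.
  m = 00 → c = 0000, weight = 0.
  m = 10 → c = 1110, weight = 3.
  m = 01 → c = 1010, weight = 2.
  m = 11 → c = 0100, weight = 1.
Tally weights:
  weight 0: 1 codewords.
  weight 1: 1 codewords.
  weight 2: 1 codewords.
  weight 3: 1 codewords.
Minimum distance d = smallest w > 0 with A_w > 0 = 1.
Sanity: Σ A_w = 4 = 2^2 = 4 ✓.


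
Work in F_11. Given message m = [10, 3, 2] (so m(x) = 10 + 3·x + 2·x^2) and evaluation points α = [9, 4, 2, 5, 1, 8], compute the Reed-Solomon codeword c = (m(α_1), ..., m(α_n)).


c = [1, 10, 2, 9, 4, 8]

Message polynomial: m(x) = 10 + 3·x + 2·x^2 (mod 11).
For each evaluation point α_i, compute m(α_i) mod 11:
  α_1 = 9: Horner steps 2 → 10 → 1, so m(9) = 1.
  α_2 = 4: Horner steps 2 → 0 → 10, so m(4) = 10.
  α_3 = 2: Horner steps 2 → 7 → 2, so m(2) = 2.
  α_4 = 5: Horner steps 2 → 2 → 9, so m(5) = 9.
  α_5 = 1: Horner steps 2 → 5 → 4, so m(1) = 4.
  α_6 = 8: Horner steps 2 → 8 → 8, so m(8) = 8.
Codeword c = [1, 10, 2, 9, 4, 8] ∈ F_11^6.


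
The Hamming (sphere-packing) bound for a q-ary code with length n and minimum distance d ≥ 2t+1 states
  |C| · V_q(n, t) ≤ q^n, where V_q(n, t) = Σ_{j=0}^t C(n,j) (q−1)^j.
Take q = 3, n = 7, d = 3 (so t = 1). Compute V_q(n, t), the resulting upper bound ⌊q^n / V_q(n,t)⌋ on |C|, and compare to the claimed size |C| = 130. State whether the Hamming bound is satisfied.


V_q(n, t) = 15, q^n = 2187, Hamming bound = 145, |C| = 130 ≤ bound (satisfied).

Step 1: Compute V_q(n, t) = Σ_{j=0}^1 C(n, j) (q−1)^j.
  j = 0: C(7,0)·(2)^0 = 1·1 = 1.
  j = 1: C(7,1)·(2)^1 = 7·2 = 14.
  V_q(n, t) = 1 + 14 = 15.
Step 2: q^n = 3^7 = 2187.
Step 3: Hamming bound ⌊q^n / V_q(n,t)⌋ = ⌊2187/15⌋ = 145.
Step 4: Compare |C| = 130 to 145: satisfied.
The claimed |C| lies below the Hamming bound.


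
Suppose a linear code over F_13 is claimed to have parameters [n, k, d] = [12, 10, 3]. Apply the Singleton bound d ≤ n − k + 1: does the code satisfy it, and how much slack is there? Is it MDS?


Singleton RHS = n − k + 1 = 3, slack = 0, bound satisfied, MDS.

Singleton bound: d ≤ n − k + 1.
Here n = 12, k = 10, so n − k + 1 = 3.
Given d = 3, check d ≤ 3: YES.
Slack = (n − k + 1) − d = 0.
The code is MDS (slack = 0).
Description: the claimed parameters are [12, 10, 3]_13; such a code would be MDS (meets Singleton bound).


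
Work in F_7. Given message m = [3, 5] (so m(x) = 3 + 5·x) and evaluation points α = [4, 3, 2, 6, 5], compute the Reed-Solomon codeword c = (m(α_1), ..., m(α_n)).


c = [2, 4, 6, 5, 0]

Message polynomial: m(x) = 3 + 5·x (mod 7).
For each evaluation point α_i, compute m(α_i) mod 7:
  α_1 = 4: Horner steps 5 → 2, so m(4) = 2.
  α_2 = 3: Horner steps 5 → 4, so m(3) = 4.
  α_3 = 2: Horner steps 5 → 6, so m(2) = 6.
  α_4 = 6: Horner steps 5 → 5, so m(6) = 5.
  α_5 = 5: Horner steps 5 → 0, so m(5) = 0.
Codeword c = [2, 4, 6, 5, 0] ∈ F_7^5.


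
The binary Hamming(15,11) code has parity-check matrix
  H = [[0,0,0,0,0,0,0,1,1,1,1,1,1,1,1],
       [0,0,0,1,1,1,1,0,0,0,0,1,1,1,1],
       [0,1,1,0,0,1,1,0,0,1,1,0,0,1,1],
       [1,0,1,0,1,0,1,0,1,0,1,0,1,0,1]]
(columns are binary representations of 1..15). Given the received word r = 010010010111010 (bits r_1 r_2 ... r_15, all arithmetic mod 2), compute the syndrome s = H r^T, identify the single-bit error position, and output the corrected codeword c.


s = (1, 1, 0, 0)^T, error position = 12, corrected codeword c = 010010010110010

Compute s = H r^T mod 2 one row at a time:
  s_1 = 1 + 0 + 1 + 1 + 1 + 0 + 1 + 0 = 5 ≡ 1 (mod 2).
  s_2 = 0 + 1 + 0 + 0 + 1 + 0 + 1 + 0 = 3 ≡ 1 (mod 2).
  s_3 = 1 + 0 + 0 + 0 + 1 + 1 + 1 + 0 = 4 ≡ 0 (mod 2).
  s_4 = 0 + 0 + 1 + 0 + 0 + 1 + 0 + 0 = 2 ≡ 0 (mod 2).
s = (1, 1, 0, 0)^T — this equals column 12 of H (binary 1100), so error is at position 12.
Correct: flip bit 12 of r = 010010010111010 to get c = 010010010110010.


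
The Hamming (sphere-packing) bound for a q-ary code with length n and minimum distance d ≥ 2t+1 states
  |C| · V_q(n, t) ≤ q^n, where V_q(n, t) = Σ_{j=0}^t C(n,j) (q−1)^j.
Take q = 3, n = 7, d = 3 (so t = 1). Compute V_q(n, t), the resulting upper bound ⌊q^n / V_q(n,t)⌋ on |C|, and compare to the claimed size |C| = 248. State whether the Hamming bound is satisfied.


V_q(n, t) = 15, q^n = 2187, Hamming bound = 145, |C| = 248 > bound (violated).

Step 1: Compute V_q(n, t) = Σ_{j=0}^1 C(n, j) (q−1)^j.
  j = 0: C(7,0)·(2)^0 = 1·1 = 1.
  j = 1: C(7,1)·(2)^1 = 7·2 = 14.
  V_q(n, t) = 1 + 14 = 15.
Step 2: q^n = 3^7 = 2187.
Step 3: Hamming bound ⌊q^n / V_q(n,t)⌋ = ⌊2187/15⌋ = 145.
Step 4: Compare |C| = 248 to 145: violated.
The claimed |C| lies above the Hamming bound, so no 3-ary code of length 7 with d ≥ 3 can have 248 codewords.


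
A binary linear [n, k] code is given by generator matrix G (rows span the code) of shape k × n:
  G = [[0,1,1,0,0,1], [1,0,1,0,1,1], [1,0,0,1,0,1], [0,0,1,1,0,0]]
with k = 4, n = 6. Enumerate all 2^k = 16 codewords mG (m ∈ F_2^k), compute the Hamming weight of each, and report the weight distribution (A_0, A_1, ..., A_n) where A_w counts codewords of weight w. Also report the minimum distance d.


Weight distribution: A_0 = 1, A_1 = 1, A_2 = 2, A_3 = 6, A_4 = 5, A_5 = 1. Minimum distance d = 1.

Enumerate all 2^4 = 16 messages m ∈ F_2^4.
For each, compute codeword c = mG in F_2^6, then tally its weight.
  m = 0000 → c = 000000, weight = 0.
  m = 1000 → c = 011001, weight = 3.
  m = 0100 → c = 101011, weight = 4.
  m = 1100 → c = 110010, weight = 3.
  m = 0010 → c = 100101, weight = 3.
  m = 1010 → c = 111100, weight = 4.
  m = 0110 → c = 001110, weight = 3.
  m = 1110 → c = 010111, weight = 4.
  m = 0001 → c = 001100, weight = 2.
  m = 1001 → c = 010101, weight = 3.
  m = 0101 → c = 100111, weight = 4.
  m = 1101 → c = 111110, weight = 5.
  m = 0011 → c = 101001, weight = 3.
  m = 1011 → c = 110000, weight = 2.
  m = 0111 → c = 000010, weight = 1.
  m = 1111 → c = 011011, weight = 4.
Tally weights:
  weight 0: 1 codewords.
  weight 1: 1 codewords.
  weight 2: 2 codewords.
  weight 3: 6 codewords.
  weight 4: 5 codewords.
  weight 5: 1 codewords.
Minimum distance d = smallest w > 0 with A_w > 0 = 1.
Sanity: Σ A_w = 16 = 2^4 = 16 ✓.


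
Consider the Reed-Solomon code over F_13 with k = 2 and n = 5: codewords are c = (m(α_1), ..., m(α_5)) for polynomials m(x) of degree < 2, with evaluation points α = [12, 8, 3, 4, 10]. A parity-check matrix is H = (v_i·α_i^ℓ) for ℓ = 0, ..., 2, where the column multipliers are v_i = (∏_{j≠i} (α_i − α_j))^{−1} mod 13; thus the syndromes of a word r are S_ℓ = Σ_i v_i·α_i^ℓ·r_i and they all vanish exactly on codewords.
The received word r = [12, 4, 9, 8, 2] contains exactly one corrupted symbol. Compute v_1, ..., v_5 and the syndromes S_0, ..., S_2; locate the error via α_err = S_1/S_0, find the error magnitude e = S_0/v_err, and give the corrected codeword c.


S = (3, 10, 3), error at position 1, error magnitude e = 12, c = [0, 4, 9, 8, 2].

Step 1: column multipliers v_i = (∏_{j≠i}(α_i − α_j))^{−1} mod 13.
  i = 1 (α = 12): (12−8)(12−3)(12−4)(12−10) = 4·9·8·2 = 576 ≡ 4, so v_1 = 4^{−1} = 10 (mod 13).
  i = 2 (α = 8): (8−12)(8−3)(8−4)(8−10) = (−4)·5·4·(−2) = 160 ≡ 4, so v_2 = 4^{−1} = 10 (mod 13).
  i = 3 (α = 3): (3−12)(3−8)(3−4)(3−10) = (−9)·(−5)·(−1)·(−7) = 315 ≡ 3, so v_3 = 3^{−1} = 9 (mod 13).
  i = 4 (α = 4): (4−12)(4−8)(4−3)(4−10) = (−8)·(−4)·1·(−6) = −192 ≡ 3, so v_4 = 3^{−1} = 9 (mod 13).
  i = 5 (α = 10): (10−12)(10−8)(10−3)(10−4) = (−2)·2·7·6 = −168 ≡ 1, so v_5 = 1^{−1} = 1 (mod 13).
  v = [10, 10, 9, 9, 1].
Step 2: syndromes of r = [12, 4, 9, 8, 2] (all sums mod 13).
  S_0 = Σ v_i r_i = 10·12 + 10·4 + 9·9 + 9·8 + 1·2 = 315 ≡ 3.
  S_1 = Σ v_i α_i r_i = 10·12·12 + 10·8·4 + 9·3·9 + 9·4·8 + 1·10·2 = 2311 ≡ 10.
  α_i^2 mod 13 = [1, 12, 9, 3, 9].
  S_2 = Σ v_i α_i^2 r_i = 10·1·12 + 10·12·4 + 9·9·9 + 9·3·8 + 1·9·2 = 1563 ≡ 3.
  S = (3, 10, 3) ≠ 0, so r is not a codeword (an error is present).
Step 3: locate the error. For a single error e at position i, S_ℓ = v_i·e·α_i^ℓ, so α_err = S_1/S_0.
  S_0^{−1} = 3^{−1} = 9 (mod 13), so α_err = 10·9 = 90 ≡ 12 = α_1. Error position i = 1.
  Consistency check: S_2/S_1 = 3·4 = 12 ≡ 12 = α_err ✓ (single-error assumption holds).
Step 4: error magnitude e = S_0/v_1 = S_0·∏_{j≠1}(α_1 − α_j) = 3·4 = 12 ≡ 12 (mod 13).
Step 5: correct position 1: c_1 = r_1 − e = 12 − 12 ≡ 0 (mod 13). Hence c = [0, 4, 9, 8, 2].
  Check: interpolating c through the α_i gives m(x) = 12 + 12·x (degree < 2) with m(α_i) = c_i for every i, so c is indeed a codeword.


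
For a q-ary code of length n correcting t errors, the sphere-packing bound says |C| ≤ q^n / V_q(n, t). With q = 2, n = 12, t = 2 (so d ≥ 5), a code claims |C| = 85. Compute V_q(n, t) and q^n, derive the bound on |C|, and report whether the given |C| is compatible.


V_q(n, t) = 79, q^n = 4096, Hamming bound = 51, |C| = 85 > bound (violated).

Step 1: Compute V_q(n, t) = Σ_{j=0}^2 C(n, j) (q−1)^j.
  j = 0: C(12,0)·(1)^0 = 1·1 = 1.
  j = 1: C(12,1)·(1)^1 = 12·1 = 12.
  j = 2: C(12,2)·(1)^2 = 66·1 = 66.
  V_q(n, t) = 1 + 12 + 66 = 79.
Step 2: q^n = 2^12 = 4096.
Step 3: Hamming bound ⌊q^n / V_q(n,t)⌋ = ⌊4096/79⌋ = 51.
Step 4: Compare |C| = 85 to 51: violated.
The claimed |C| lies above the Hamming bound, so no 2-ary code of length 12 with d ≥ 5 can have 85 codewords.


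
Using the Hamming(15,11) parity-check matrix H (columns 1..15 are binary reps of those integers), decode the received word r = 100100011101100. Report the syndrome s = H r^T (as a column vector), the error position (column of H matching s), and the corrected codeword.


s = (1, 1, 1, 1)^T, error position = 15, corrected codeword c = 100100011101101

Compute s = H r^T mod 2 one row at a time:
  s_1 = 1 + 1 + 1 + 0 + 1 + 1 + 0 + 0 = 5 ≡ 1 (mod 2).
  s_2 = 1 + 0 + 0 + 0 + 1 + 1 + 0 + 0 = 3 ≡ 1 (mod 2).
  s_3 = 0 + 0 + 0 + 0 + 1 + 0 + 0 + 0 = 1 ≡ 1 (mod 2).
  s_4 = 1 + 0 + 0 + 0 + 1 + 0 + 1 + 0 = 3 ≡ 1 (mod 2).
s = (1, 1, 1, 1)^T — this equals column 15 of H (binary 1111), so error is at position 15.
Correct: flip bit 15 of r = 100100011101100 to get c = 100100011101101.


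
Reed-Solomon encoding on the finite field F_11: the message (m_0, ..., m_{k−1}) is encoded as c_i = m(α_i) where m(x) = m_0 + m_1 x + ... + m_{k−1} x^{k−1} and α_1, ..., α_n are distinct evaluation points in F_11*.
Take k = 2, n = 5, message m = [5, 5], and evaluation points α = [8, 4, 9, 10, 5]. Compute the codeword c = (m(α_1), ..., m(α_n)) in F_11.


c = [1, 3, 6, 0, 8]

Message polynomial: m(x) = 5 + 5·x (mod 11).
For each evaluation point α_i, compute m(α_i) mod 11:
  α_1 = 8: Horner steps 5 → 1, so m(8) = 1.
  α_2 = 4: Horner steps 5 → 3, so m(4) = 3.
  α_3 = 9: Horner steps 5 → 6, so m(9) = 6.
  α_4 = 10: Horner steps 5 → 0, so m(10) = 0.
  α_5 = 5: Horner steps 5 → 8, so m(5) = 8.
Codeword c = [1, 3, 6, 0, 8] ∈ F_11^5.


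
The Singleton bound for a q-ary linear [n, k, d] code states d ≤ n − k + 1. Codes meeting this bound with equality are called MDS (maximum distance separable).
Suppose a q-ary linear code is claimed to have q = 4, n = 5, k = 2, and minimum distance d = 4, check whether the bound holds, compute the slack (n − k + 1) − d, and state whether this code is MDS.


Singleton RHS = n − k + 1 = 4, slack = 0, bound satisfied, MDS.

Singleton bound: d ≤ n − k + 1.
Here n = 5, k = 2, so n − k + 1 = 4.
Given d = 4, check d ≤ 4: YES.
Slack = (n − k + 1) − d = 0.
The code is MDS (slack = 0).
Description: the claimed parameters are [5, 2, 4]_4; such a code would be MDS (meets Singleton bound).


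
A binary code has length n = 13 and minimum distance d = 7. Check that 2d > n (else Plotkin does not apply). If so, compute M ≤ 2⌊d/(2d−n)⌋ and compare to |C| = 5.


Plotkin bound M ≤ 14; given |C| = 5 ≤ bound (satisfied).

Check applicability: 2d = 14, n = 13.
2d − n = 1 > 0, so Plotkin applies.
Compute d/(2d−n) = 7/1 ≈ 7.0000.
⌊d/(2d−n)⌋ = 7.
Plotkin bound: M ≤ 2·7 = 14.
Given |C| = 5, check: satisfied.
This |C| is below the Plotkin bound.


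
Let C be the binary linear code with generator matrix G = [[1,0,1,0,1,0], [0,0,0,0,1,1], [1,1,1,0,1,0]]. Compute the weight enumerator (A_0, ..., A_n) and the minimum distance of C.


Weight distribution: A_0 = 1, A_1 = 1, A_2 = 1, A_3 = 3, A_4 = 2. Minimum distance d = 1.

Enumerate all 2^3 = 8 messages m ∈ F_2^3.
For each, compute codeword c = mG in F_2^6, then tally its weight.
  m = 000 → c = 000000, weight = 0.
  m = 100 → c = 101010, weight = 3.
  m = 010 → c = 000011, weight = 2.
  m = 110 → c = 101001, weight = 3.
  m = 001 → c = 111010, weight = 4.
  m = 101 → c = 010000, weight = 1.
  m = 011 → c = 111001, weight = 4.
  m = 111 → c = 010011, weight = 3.
Tally weights:
  weight 0: 1 codewords.
  weight 1: 1 codewords.
  weight 2: 1 codewords.
  weight 3: 3 codewords.
  weight 4: 2 codewords.
Minimum distance d = smallest w > 0 with A_w > 0 = 1.
Sanity: Σ A_w = 8 = 2^3 = 8 ✓.


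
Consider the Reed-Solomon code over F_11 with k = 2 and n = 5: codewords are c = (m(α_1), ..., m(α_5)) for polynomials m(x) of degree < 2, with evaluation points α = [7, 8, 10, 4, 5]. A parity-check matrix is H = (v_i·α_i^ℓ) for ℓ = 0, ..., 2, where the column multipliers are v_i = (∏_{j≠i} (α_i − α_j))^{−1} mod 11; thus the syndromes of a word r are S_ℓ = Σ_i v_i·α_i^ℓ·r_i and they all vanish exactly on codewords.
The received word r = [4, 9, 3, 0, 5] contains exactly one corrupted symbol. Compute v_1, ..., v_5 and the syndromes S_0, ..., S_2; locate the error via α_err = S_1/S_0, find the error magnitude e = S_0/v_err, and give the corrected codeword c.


S = (7, 4, 7), error at position 3, error magnitude e = 6, c = [4, 9, 8, 0, 5].

Step 1: column multipliers v_i = (∏_{j≠i}(α_i − α_j))^{−1} mod 11.
  i = 1 (α = 7): (7−8)(7−10)(7−4)(7−5) = (−1)·(−3)·3·2 = 18 ≡ 7, so v_1 = 7^{−1} = 8 (mod 11).
  i = 2 (α = 8): (8−7)(8−10)(8−4)(8−5) = 1·(−2)·4·3 = −24 ≡ 9, so v_2 = 9^{−1} = 5 (mod 11).
  i = 3 (α = 10): (10−7)(10−8)(10−4)(10−5) = 3·2·6·5 = 180 ≡ 4, so v_3 = 4^{−1} = 3 (mod 11).
  i = 4 (α = 4): (4−7)(4−8)(4−10)(4−5) = (−3)·(−4)·(−6)·(−1) = 72 ≡ 6, so v_4 = 6^{−1} = 2 (mod 11).
  i = 5 (α = 5): (5−7)(5−8)(5−10)(5−4) = (−2)·(−3)·(−5)·1 = −30 ≡ 3, so v_5 = 3^{−1} = 4 (mod 11).
  v = [8, 5, 3, 2, 4].
Step 2: syndromes of r = [4, 9, 3, 0, 5] (all sums mod 11).
  S_0 = Σ v_i r_i = 8·4 + 5·9 + 3·3 + 2·0 + 4·5 = 106 ≡ 7.
  S_1 = Σ v_i α_i r_i = 8·7·4 + 5·8·9 + 3·10·3 + 2·4·0 + 4·5·5 = 774 ≡ 4.
  α_i^2 mod 11 = [5, 9, 1, 5, 3].
  S_2 = Σ v_i α_i^2 r_i = 8·5·4 + 5·9·9 + 3·1·3 + 2·5·0 + 4·3·5 = 634 ≡ 7.
  S = (7, 4, 7) ≠ 0, so r is not a codeword (an error is present).
Step 3: locate the error. For a single error e at position i, S_ℓ = v_i·e·α_i^ℓ, so α_err = S_1/S_0.
  S_0^{−1} = 7^{−1} = 8 (mod 11), so α_err = 4·8 = 32 ≡ 10 = α_3. Error position i = 3.
  Consistency check: S_2/S_1 = 7·3 = 21 ≡ 10 = α_err ✓ (single-error assumption holds).
Step 4: error magnitude e = S_0/v_3 = S_0·∏_{j≠3}(α_3 − α_j) = 7·4 = 28 ≡ 6 (mod 11).
Step 5: correct position 3: c_3 = r_3 − e = 3 − 6 ≡ 8 (mod 11). Hence c = [4, 9, 8, 0, 5].
  Check: interpolating c through the α_i gives m(x) = 2 + 5·x (degree < 2) with m(α_i) = c_i for every i, so c is indeed a codeword.


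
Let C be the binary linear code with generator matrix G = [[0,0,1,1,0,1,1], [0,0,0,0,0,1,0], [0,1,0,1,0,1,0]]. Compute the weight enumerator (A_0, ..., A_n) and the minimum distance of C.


Weight distribution: A_0 = 1, A_1 = 1, A_2 = 1, A_3 = 3, A_4 = 2. Minimum distance d = 1.

Enumerate all 2^3 = 8 messages m ∈ F_2^3.
For each, compute codeword c = mG in F_2^7, then tally its weight.
  m = 000 → c = 0000000, weight = 0.
  m = 100 → c = 0011011, weight = 4.
  m = 010 → c = 0000010, weight = 1.
  m = 110 → c = 0011001, weight = 3.
  m = 001 → c = 0101010, weight = 3.
  m = 101 → c = 0110001, weight = 3.
  m = 011 → c = 0101000, weight = 2.
  m = 111 → c = 0110011, weight = 4.
Tally weights:
  weight 0: 1 codewords.
  weight 1: 1 codewords.
  weight 2: 1 codewords.
  weight 3: 3 codewords.
  weight 4: 2 codewords.
Minimum distance d = smallest w > 0 with A_w > 0 = 1.
Sanity: Σ A_w = 8 = 2^3 = 8 ✓.


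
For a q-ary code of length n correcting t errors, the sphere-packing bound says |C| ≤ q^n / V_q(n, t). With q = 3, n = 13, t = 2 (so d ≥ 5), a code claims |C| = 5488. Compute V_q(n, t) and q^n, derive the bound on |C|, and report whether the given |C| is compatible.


V_q(n, t) = 339, q^n = 1594323, Hamming bound = 4703, |C| = 5488 > bound (violated).

Step 1: Compute V_q(n, t) = Σ_{j=0}^2 C(n, j) (q−1)^j.
  j = 0: C(13,0)·(2)^0 = 1·1 = 1.
  j = 1: C(13,1)·(2)^1 = 13·2 = 26.
  j = 2: C(13,2)·(2)^2 = 78·4 = 312.
  V_q(n, t) = 1 + 26 + 312 = 339.
Step 2: q^n = 3^13 = 1594323.
Step 3: Hamming bound ⌊q^n / V_q(n,t)⌋ = ⌊1594323/339⌋ = 4703.
Step 4: Compare |C| = 5488 to 4703: violated.
The claimed |C| lies above the Hamming bound, so no 3-ary code of length 13 with d ≥ 5 can have 5488 codewords.


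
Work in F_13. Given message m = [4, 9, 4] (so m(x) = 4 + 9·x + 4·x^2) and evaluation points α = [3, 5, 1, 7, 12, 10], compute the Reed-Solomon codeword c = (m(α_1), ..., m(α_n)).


c = [2, 6, 4, 3, 12, 0]

Message polynomial: m(x) = 4 + 9·x + 4·x^2 (mod 13).
For each evaluation point α_i, compute m(α_i) mod 13:
  α_1 = 3: Horner steps 4 → 8 → 2, so m(3) = 2.
  α_2 = 5: Horner steps 4 → 3 → 6, so m(5) = 6.
  α_3 = 1: Horner steps 4 → 0 → 4, so m(1) = 4.
  α_4 = 7: Horner steps 4 → 11 → 3, so m(7) = 3.
  α_5 = 12: Horner steps 4 → 5 → 12, so m(12) = 12.
  α_6 = 10: Horner steps 4 → 10 → 0, so m(10) = 0.
Codeword c = [2, 6, 4, 3, 12, 0] ∈ F_13^6.


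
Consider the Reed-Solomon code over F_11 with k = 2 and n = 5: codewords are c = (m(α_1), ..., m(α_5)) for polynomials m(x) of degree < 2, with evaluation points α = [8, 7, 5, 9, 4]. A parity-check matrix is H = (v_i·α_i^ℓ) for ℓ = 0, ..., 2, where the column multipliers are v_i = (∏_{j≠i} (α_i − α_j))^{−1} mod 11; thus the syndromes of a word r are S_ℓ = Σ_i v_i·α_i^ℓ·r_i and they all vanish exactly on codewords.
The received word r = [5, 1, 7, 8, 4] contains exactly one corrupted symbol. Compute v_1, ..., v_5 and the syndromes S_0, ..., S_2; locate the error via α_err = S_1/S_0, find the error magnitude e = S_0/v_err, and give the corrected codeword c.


S = (10, 4, 6), error at position 2, error magnitude e = 10, c = [5, 2, 7, 8, 4].

Step 1: column multipliers v_i = (∏_{j≠i}(α_i − α_j))^{−1} mod 11.
  i = 1 (α = 8): (8−7)(8−5)(8−9)(8−4) = 1·3·(−1)·4 = −12 ≡ 10, so v_1 = 10^{−1} = 10 (mod 11).
  i = 2 (α = 7): (7−8)(7−5)(7−9)(7−4) = (−1)·2·(−2)·3 = 12 ≡ 1, so v_2 = 1^{−1} = 1 (mod 11).
  i = 3 (α = 5): (5−8)(5−7)(5−9)(5−4) = (−3)·(−2)·(−4)·1 = −24 ≡ 9, so v_3 = 9^{−1} = 5 (mod 11).
  i = 4 (α = 9): (9−8)(9−7)(9−5)(9−4) = 1·2·4·5 = 40 ≡ 7, so v_4 = 7^{−1} = 8 (mod 11).
  i = 5 (α = 4): (4−8)(4−7)(4−5)(4−9) = (−4)·(−3)·(−1)·(−5) = 60 ≡ 5, so v_5 = 5^{−1} = 9 (mod 11).
  v = [10, 1, 5, 8, 9].
Step 2: syndromes of r = [5, 1, 7, 8, 4] (all sums mod 11).
  S_0 = Σ v_i r_i = 10·5 + 1·1 + 5·7 + 8·8 + 9·4 = 186 ≡ 10.
  S_1 = Σ v_i α_i r_i = 10·8·5 + 1·7·1 + 5·5·7 + 8·9·8 + 9·4·4 = 1302 ≡ 4.
  α_i^2 mod 11 = [9, 5, 3, 4, 5].
  S_2 = Σ v_i α_i^2 r_i = 10·9·5 + 1·5·1 + 5·3·7 + 8·4·8 + 9·5·4 = 996 ≡ 6.
  S = (10, 4, 6) ≠ 0, so r is not a codeword (an error is present).
Step 3: locate the error. For a single error e at position i, S_ℓ = v_i·e·α_i^ℓ, so α_err = S_1/S_0.
  S_0^{−1} = 10^{−1} = 10 (mod 11), so α_err = 4·10 = 40 ≡ 7 = α_2. Error position i = 2.
  Consistency check: S_2/S_1 = 6·3 = 18 ≡ 7 = α_err ✓ (single-error assumption holds).
Step 4: error magnitude e = S_0/v_2 = S_0·∏_{j≠2}(α_2 − α_j) = 10·1 = 10 ≡ 10 (mod 11).
Step 5: correct position 2: c_2 = r_2 − e = 1 − 10 ≡ 2 (mod 11). Hence c = [5, 2, 7, 8, 4].
  Check: interpolating c through the α_i gives m(x) = 3 + 3·x (degree < 2) with m(α_i) = c_i for every i, so c is indeed a codeword.


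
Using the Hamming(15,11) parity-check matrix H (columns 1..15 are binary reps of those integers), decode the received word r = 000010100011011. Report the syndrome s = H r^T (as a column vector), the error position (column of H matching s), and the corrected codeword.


s = (0, 1, 0, 0)^T, error position = 4, corrected codeword c = 000110100011011

Compute s = H r^T mod 2 one row at a time:
  s_1 = 0 + 0 + 0 + 1 + 1 + 0 + 1 + 1 = 4 ≡ 0 (mod 2).
  s_2 = 0 + 1 + 0 + 1 + 1 + 0 + 1 + 1 = 5 ≡ 1 (mod 2).
  s_3 = 0 + 0 + 0 + 1 + 0 + 1 + 1 + 1 = 4 ≡ 0 (mod 2).
  s_4 = 0 + 0 + 1 + 1 + 0 + 1 + 0 + 1 = 4 ≡ 0 (mod 2).
s = (0, 1, 0, 0)^T — this equals column 4 of H (binary 0100), so error is at position 4.
Correct: flip bit 4 of r = 000010100011011 to get c = 000110100011011.


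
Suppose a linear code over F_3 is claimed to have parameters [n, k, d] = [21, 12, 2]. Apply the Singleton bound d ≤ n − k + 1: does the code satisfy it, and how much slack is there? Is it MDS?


Singleton RHS = n − k + 1 = 10, slack = 8, bound satisfied, not MDS.

Singleton bound: d ≤ n − k + 1.
Here n = 21, k = 12, so n − k + 1 = 10.
Given d = 2, check d ≤ 10: YES.
Slack = (n − k + 1) − d = 8.
The code is NOT MDS (slack = 8 > 0).
Description: the claimed parameters are [21, 12, 2]_3; such a code would be non-MDS.


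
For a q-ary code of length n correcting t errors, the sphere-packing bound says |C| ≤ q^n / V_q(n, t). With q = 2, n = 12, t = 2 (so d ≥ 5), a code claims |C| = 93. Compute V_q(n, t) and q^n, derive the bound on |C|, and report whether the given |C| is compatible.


V_q(n, t) = 79, q^n = 4096, Hamming bound = 51, |C| = 93 > bound (violated).

Step 1: Compute V_q(n, t) = Σ_{j=0}^2 C(n, j) (q−1)^j.
  j = 0: C(12,0)·(1)^0 = 1·1 = 1.
  j = 1: C(12,1)·(1)^1 = 12·1 = 12.
  j = 2: C(12,2)·(1)^2 = 66·1 = 66.
  V_q(n, t) = 1 + 12 + 66 = 79.
Step 2: q^n = 2^12 = 4096.
Step 3: Hamming bound ⌊q^n / V_q(n,t)⌋ = ⌊4096/79⌋ = 51.
Step 4: Compare |C| = 93 to 51: violated.
The claimed |C| lies above the Hamming bound, so no 2-ary code of length 12 with d ≥ 5 can have 93 codewords.


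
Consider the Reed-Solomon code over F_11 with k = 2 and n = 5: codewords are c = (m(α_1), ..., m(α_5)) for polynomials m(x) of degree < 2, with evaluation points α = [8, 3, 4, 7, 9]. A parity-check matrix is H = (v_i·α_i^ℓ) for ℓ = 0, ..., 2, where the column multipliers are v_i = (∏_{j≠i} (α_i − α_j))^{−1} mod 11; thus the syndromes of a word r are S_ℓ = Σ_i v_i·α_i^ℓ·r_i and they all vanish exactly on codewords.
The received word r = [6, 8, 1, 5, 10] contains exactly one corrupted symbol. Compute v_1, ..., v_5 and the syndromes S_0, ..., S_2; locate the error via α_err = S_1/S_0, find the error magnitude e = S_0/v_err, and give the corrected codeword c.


S = (7, 5, 2), error at position 4, error magnitude e = 3, c = [6, 8, 1, 2, 10].

Step 1: column multipliers v_i = (∏_{j≠i}(α_i − α_j))^{−1} mod 11.
  i = 1 (α = 8): (8−3)(8−4)(8−7)(8−9) = 5·4·1·(−1) = −20 ≡ 2, so v_1 = 2^{−1} = 6 (mod 11).
  i = 2 (α = 3): (3−8)(3−4)(3−7)(3−9) = (−5)·(−1)·(−4)·(−6) = 120 ≡ 10, so v_2 = 10^{−1} = 10 (mod 11).
  i = 3 (α = 4): (4−8)(4−3)(4−7)(4−9) = (−4)·1·(−3)·(−5) = −60 ≡ 6, so v_3 = 6^{−1} = 2 (mod 11).
  i = 4 (α = 7): (7−8)(7−3)(7−4)(7−9) = (−1)·4·3·(−2) = 24 ≡ 2, so v_4 = 2^{−1} = 6 (mod 11).
  i = 5 (α = 9): (9−8)(9−3)(9−4)(9−7) = 1·6·5·2 = 60 ≡ 5, so v_5 = 5^{−1} = 9 (mod 11).
  v = [6, 10, 2, 6, 9].
Step 2: syndromes of r = [6, 8, 1, 5, 10] (all sums mod 11).
  S_0 = Σ v_i r_i = 6·6 + 10·8 + 2·1 + 6·5 + 9·10 = 238 ≡ 7.
  S_1 = Σ v_i α_i r_i = 6·8·6 + 10·3·8 + 2·4·1 + 6·7·5 + 9·9·10 = 1556 ≡ 5.
  α_i^2 mod 11 = [9, 9, 5, 5, 4].
  S_2 = Σ v_i α_i^2 r_i = 6·9·6 + 10·9·8 + 2·5·1 + 6·5·5 + 9·4·10 = 1564 ≡ 2.
  S = (7, 5, 2) ≠ 0, so r is not a codeword (an error is present).
Step 3: locate the error. For a single error e at position i, S_ℓ = v_i·e·α_i^ℓ, so α_err = S_1/S_0.
  S_0^{−1} = 7^{−1} = 8 (mod 11), so α_err = 5·8 = 40 ≡ 7 = α_4. Error position i = 4.
  Consistency check: S_2/S_1 = 2·9 = 18 ≡ 7 = α_err ✓ (single-error assumption holds).
Step 4: error magnitude e = S_0/v_4 = S_0·∏_{j≠4}(α_4 − α_j) = 7·2 = 14 ≡ 3 (mod 11).
Step 5: correct position 4: c_4 = r_4 − e = 5 − 3 ≡ 2 (mod 11). Hence c = [6, 8, 1, 2, 10].
  Check: interpolating c through the α_i gives m(x) = 7 + 4·x (degree < 2) with m(α_i) = c_i for every i, so c is indeed a codeword.


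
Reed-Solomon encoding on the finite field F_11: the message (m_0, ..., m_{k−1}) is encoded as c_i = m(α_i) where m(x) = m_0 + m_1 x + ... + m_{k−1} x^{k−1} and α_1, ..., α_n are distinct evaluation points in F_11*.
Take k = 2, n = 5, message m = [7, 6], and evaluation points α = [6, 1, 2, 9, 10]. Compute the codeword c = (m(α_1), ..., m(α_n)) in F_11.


c = [10, 2, 8, 6, 1]

Message polynomial: m(x) = 7 + 6·x (mod 11).
For each evaluation point α_i, compute m(α_i) mod 11:
  α_1 = 6: Horner steps 6 → 10, so m(6) = 10.
  α_2 = 1: Horner steps 6 → 2, so m(1) = 2.
  α_3 = 2: Horner steps 6 → 8, so m(2) = 8.
  α_4 = 9: Horner steps 6 → 6, so m(9) = 6.
  α_5 = 10: Horner steps 6 → 1, so m(10) = 1.
Codeword c = [10, 2, 8, 6, 1] ∈ F_11^5.


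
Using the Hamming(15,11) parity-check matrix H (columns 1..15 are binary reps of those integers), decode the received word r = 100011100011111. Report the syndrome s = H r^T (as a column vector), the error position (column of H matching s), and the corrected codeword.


s = (1, 1, 1, 0)^T, error position = 14, corrected codeword c = 100011100011101

Compute s = H r^T mod 2 one row at a time:
  s_1 = 0 + 0 + 0 + 1 + 1 + 1 + 1 + 1 = 5 ≡ 1 (mod 2).
  s_2 = 0 + 1 + 1 + 1 + 1 + 1 + 1 + 1 = 7 ≡ 1 (mod 2).
  s_3 = 0 + 0 + 1 + 1 + 0 + 1 + 1 + 1 = 5 ≡ 1 (mod 2).
  s_4 = 1 + 0 + 1 + 1 + 0 + 1 + 1 + 1 = 6 ≡ 0 (mod 2).
s = (1, 1, 1, 0)^T — this equals column 14 of H (binary 1110), so error is at position 14.
Correct: flip bit 14 of r = 100011100011111 to get c = 100011100011101.


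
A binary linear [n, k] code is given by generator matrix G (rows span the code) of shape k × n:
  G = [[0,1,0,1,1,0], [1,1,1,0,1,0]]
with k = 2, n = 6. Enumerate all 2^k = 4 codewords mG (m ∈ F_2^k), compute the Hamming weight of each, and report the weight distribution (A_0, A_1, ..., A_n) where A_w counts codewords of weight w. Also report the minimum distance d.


Weight distribution: A_0 = 1, A_3 = 2, A_4 = 1. Minimum distance d = 3.

Enumerate all 2^2 = 4 messages m ∈ F_2^2.
For each, compute codeword c = mG in F_2^6, then tally its weight.
  m = 00 → c = 000000, weight = 0.
  m = 10 → c = 010110, weight = 3.
  m = 01 → c = 111010, weight = 4.
  m = 11 → c = 101100, weight = 3.
Tally weights:
  weight 0: 1 codewords.
  weight 3: 2 codewords.
  weight 4: 1 codewords.
Minimum distance d = smallest w > 0 with A_w > 0 = 3.
Sanity: Σ A_w = 4 = 2^2 = 4 ✓.


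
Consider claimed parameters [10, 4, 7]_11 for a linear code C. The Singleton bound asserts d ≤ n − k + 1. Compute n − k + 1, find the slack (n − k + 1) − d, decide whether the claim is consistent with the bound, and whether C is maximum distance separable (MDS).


Singleton RHS = n − k + 1 = 7, slack = 0, bound satisfied, MDS.

Singleton bound: d ≤ n − k + 1.
Here n = 10, k = 4, so n − k + 1 = 7.
Given d = 7, check d ≤ 7: YES.
Slack = (n − k + 1) − d = 0.
The code is MDS (slack = 0).
Description: the claimed parameters are [10, 4, 7]_11; such a code would be MDS (meets Singleton bound).


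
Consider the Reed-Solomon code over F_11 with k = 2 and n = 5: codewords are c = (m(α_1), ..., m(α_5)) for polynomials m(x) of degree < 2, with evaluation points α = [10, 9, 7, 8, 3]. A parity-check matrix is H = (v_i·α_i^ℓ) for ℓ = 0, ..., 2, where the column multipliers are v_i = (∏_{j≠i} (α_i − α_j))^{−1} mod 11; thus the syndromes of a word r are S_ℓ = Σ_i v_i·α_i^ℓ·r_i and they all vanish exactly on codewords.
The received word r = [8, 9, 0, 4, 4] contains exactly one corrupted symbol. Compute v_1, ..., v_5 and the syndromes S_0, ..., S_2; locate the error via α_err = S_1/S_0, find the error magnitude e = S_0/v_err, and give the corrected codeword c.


S = (6, 4, 10), error at position 4, error magnitude e = 5, c = [8, 9, 0, 10, 4].

Step 1: column multipliers v_i = (∏_{j≠i}(α_i − α_j))^{−1} mod 11.
  i = 1 (α = 10): (10−9)(10−7)(10−8)(10−3) = 1·3·2·7 = 42 ≡ 9, so v_1 = 9^{−1} = 5 (mod 11).
  i = 2 (α = 9): (9−10)(9−7)(9−8)(9−3) = (−1)·2·1·6 = −12 ≡ 10, so v_2 = 10^{−1} = 10 (mod 11).
  i = 3 (α = 7): (7−10)(7−9)(7−8)(7−3) = (−3)·(−2)·(−1)·4 = −24 ≡ 9, so v_3 = 9^{−1} = 5 (mod 11).
  i = 4 (α = 8): (8−10)(8−9)(8−7)(8−3) = (−2)·(−1)·1·5 = 10 ≡ 10, so v_4 = 10^{−1} = 10 (mod 11).
  i = 5 (α = 3): (3−10)(3−9)(3−7)(3−8) = (−7)·(−6)·(−4)·(−5) = 840 ≡ 4, so v_5 = 4^{−1} = 3 (mod 11).
  v = [5, 10, 5, 10, 3].
Step 2: syndromes of r = [8, 9, 0, 4, 4] (all sums mod 11).
  S_0 = Σ v_i r_i = 5·8 + 10·9 + 5·0 + 10·4 + 3·4 = 182 ≡ 6.
  S_1 = Σ v_i α_i r_i = 5·10·8 + 10·9·9 + 5·7·0 + 10·8·4 + 3·3·4 = 1566 ≡ 4.
  α_i^2 mod 11 = [1, 4, 5, 9, 9].
  S_2 = Σ v_i α_i^2 r_i = 5·1·8 + 10·4·9 + 5·5·0 + 10·9·4 + 3·9·4 = 868 ≡ 10.
  S = (6, 4, 10) ≠ 0, so r is not a codeword (an error is present).
Step 3: locate the error. For a single error e at position i, S_ℓ = v_i·e·α_i^ℓ, so α_err = S_1/S_0.
  S_0^{−1} = 6^{−1} = 2 (mod 11), so α_err = 4·2 = 8 ≡ 8 = α_4. Error position i = 4.
  Consistency check: S_2/S_1 = 10·3 = 30 ≡ 8 = α_err ✓ (single-error assumption holds).
Step 4: error magnitude e = S_0/v_4 = S_0·∏_{j≠4}(α_4 − α_j) = 6·10 = 60 ≡ 5 (mod 11).
Step 5: correct position 4: c_4 = r_4 − e = 4 − 5 ≡ 10 (mod 11). Hence c = [8, 9, 0, 10, 4].
  Check: interpolating c through the α_i gives m(x) = 7 + 10·x (degree < 2) with m(α_i) = c_i for every i, so c is indeed a codeword.
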